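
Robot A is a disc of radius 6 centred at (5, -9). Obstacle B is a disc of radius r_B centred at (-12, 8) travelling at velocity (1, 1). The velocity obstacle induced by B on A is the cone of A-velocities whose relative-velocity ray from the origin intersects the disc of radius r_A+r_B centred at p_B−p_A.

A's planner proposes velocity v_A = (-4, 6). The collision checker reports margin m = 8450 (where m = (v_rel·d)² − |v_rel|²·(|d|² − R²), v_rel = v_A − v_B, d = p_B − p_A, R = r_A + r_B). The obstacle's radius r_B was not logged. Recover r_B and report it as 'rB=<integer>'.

m = 8450
d = (-17, 17);  v_rel = (-5, 5),  |v_rel|² = 50
v_rel×d = (-5)·(17) − (5)·(-17) = 0
since m = R²·50 − 0²:  R² = (0 + 8450) / 50 = 169
R = √169 = 13  ⇒  r_B = 13 − 6 = 7

rB=7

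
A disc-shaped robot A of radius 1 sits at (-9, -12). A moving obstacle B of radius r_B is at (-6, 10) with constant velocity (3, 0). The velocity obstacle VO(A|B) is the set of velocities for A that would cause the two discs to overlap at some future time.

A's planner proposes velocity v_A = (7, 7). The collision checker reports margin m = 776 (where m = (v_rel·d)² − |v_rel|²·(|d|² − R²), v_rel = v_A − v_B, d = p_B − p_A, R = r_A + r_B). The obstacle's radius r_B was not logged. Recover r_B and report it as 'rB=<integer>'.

m = 776
d = (3, 22);  v_rel = (4, 7),  |v_rel|² = 65
v_rel×d = (4)·(22) − (7)·(3) = 67
since m = R²·65 − 67²:  R² = (4489 + 776) / 65 = 81
R = √81 = 9  ⇒  r_B = 9 − 1 = 8

rB=8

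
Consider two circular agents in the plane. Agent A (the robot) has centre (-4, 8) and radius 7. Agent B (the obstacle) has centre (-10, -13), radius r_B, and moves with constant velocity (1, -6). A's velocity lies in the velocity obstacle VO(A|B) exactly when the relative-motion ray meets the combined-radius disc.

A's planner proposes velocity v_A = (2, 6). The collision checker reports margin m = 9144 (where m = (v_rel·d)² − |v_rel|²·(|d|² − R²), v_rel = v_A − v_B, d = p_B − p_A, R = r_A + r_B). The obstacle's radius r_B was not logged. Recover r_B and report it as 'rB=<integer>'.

m = 9144
d = (-6, -21);  v_rel = (1, 12),  |v_rel|² = 145
v_rel×d = (1)·(-21) − (12)·(-6) = 51
since m = R²·145 − 51²:  R² = (2601 + 9144) / 145 = 81
R = √81 = 9  ⇒  r_B = 9 − 7 = 2

rB=2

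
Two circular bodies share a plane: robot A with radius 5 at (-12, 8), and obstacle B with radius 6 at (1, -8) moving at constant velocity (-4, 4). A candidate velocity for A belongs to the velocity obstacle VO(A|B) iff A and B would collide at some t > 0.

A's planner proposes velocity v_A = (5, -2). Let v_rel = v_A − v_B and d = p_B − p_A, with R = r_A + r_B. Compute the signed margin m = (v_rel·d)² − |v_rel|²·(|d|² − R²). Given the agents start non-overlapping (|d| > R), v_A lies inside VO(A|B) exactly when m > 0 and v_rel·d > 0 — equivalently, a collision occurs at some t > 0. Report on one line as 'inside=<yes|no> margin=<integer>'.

d = (13, -16),  |d|² = 425;  R = 5+6 = 11,  c = 425−11² = 304
v_rel = (9, -6),  |v_rel|² = 117;  v_rel·d = (9)·(13) + (-6)·(-16) = 213
117·t² − 426·t + 304 = 0  ⇒  m = 213² − 117·304 = 9801
m = 9801 > 0,  v_rel·d = 213 > 0  ⇒  inside

inside=yes margin=9801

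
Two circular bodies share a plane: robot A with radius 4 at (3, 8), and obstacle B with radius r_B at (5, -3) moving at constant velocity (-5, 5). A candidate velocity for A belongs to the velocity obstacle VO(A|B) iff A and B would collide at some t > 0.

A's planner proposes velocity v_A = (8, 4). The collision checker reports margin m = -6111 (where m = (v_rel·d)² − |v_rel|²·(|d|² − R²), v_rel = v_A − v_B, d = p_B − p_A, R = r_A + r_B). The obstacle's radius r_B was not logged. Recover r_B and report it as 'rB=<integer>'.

m = -6111
d = (2, -11);  v_rel = (13, -1),  |v_rel|² = 170
v_rel×d = (13)·(-11) − (-1)·(2) = -141
since m = R²·170 − (-141)²:  R² = (19881 + -6111) / 170 = 81
R = √81 = 9  ⇒  r_B = 9 − 4 = 5

rB=5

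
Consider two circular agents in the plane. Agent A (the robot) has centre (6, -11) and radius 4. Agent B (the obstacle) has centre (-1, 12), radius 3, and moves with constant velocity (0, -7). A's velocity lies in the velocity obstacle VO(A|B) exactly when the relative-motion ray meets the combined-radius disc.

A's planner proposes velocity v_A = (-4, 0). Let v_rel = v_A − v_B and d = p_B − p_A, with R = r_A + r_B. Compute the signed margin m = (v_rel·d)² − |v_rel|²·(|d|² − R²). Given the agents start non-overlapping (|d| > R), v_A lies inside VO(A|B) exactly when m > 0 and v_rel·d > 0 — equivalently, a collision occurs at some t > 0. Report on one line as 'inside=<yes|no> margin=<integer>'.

d = (-7, 23),  |d|² = 578;  R = 4+3 = 7,  c = 578−7² = 529
v_rel = (-4, 7),  |v_rel|² = 65;  v_rel·d = (-4)·(-7) + (7)·(23) = 189
65·t² − 378·t + 529 = 0  ⇒  m = 189² − 65·529 = 1336
m = 1336 > 0,  v_rel·d = 189 > 0  ⇒  inside

inside=yes margin=1336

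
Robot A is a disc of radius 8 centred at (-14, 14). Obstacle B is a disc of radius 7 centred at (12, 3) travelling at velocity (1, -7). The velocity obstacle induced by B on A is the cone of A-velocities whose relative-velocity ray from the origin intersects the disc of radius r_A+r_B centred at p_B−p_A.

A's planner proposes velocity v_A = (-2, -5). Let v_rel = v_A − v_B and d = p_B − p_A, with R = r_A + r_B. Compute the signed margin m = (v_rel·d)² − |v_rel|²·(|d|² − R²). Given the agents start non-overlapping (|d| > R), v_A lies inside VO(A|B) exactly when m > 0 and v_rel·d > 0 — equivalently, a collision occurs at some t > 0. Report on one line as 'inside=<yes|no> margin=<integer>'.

d = (26, -11),  |d|² = 797;  R = 8+7 = 15,  c = 797−15² = 572
v_rel = (-3, 2),  |v_rel|² = 13;  v_rel·d = (-3)·(26) + (2)·(-11) = -100
13·t² + 200·t + 572 = 0  ⇒  m = (-100)² − 13·572 = 2564
m = 2564 > 0,  v_rel·d = -100 < 0  ⇒  outside

inside=no margin=2564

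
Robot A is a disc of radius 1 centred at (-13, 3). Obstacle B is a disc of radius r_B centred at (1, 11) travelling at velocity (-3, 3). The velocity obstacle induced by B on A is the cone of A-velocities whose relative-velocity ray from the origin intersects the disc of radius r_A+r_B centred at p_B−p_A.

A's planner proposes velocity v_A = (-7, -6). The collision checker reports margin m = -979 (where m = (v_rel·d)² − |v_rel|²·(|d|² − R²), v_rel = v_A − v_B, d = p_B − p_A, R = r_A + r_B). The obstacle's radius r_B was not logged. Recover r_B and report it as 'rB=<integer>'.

m = -979
d = (14, 8);  v_rel = (-4, -9),  |v_rel|² = 97
v_rel×d = (-4)·(8) − (-9)·(14) = 94
since m = R²·97 − 94²:  R² = (8836 + -979) / 97 = 81
R = √81 = 9  ⇒  r_B = 9 − 1 = 8

rB=8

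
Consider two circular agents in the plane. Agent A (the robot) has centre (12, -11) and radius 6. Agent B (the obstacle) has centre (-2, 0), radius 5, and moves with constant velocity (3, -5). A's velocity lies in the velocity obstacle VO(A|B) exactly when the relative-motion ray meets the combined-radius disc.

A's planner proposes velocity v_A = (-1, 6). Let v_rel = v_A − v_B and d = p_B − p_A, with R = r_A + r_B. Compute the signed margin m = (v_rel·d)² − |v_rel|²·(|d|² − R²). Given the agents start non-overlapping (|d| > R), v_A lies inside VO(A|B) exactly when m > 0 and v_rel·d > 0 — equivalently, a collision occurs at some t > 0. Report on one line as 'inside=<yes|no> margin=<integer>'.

d = (-14, 11),  |d|² = 317;  R = 6+5 = 11,  c = 317−11² = 196
v_rel = (-4, 11),  |v_rel|² = 137;  v_rel·d = (-4)·(-14) + (11)·(11) = 177
137·t² − 354·t + 196 = 0  ⇒  m = 177² − 137·196 = 4477
m = 4477 > 0,  v_rel·d = 177 > 0  ⇒  inside

inside=yes margin=4477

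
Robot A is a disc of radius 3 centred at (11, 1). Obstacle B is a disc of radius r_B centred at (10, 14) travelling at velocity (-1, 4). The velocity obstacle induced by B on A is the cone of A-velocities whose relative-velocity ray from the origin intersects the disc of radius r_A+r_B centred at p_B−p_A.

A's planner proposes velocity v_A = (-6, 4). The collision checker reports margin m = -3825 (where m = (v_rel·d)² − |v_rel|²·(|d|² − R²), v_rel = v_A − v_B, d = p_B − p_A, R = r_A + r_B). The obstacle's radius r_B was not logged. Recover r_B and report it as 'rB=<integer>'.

m = -3825
d = (-1, 13);  v_rel = (-5, 0),  |v_rel|² = 25
v_rel×d = (-5)·(13) − (0)·(-1) = -65
since m = R²·25 − (-65)²:  R² = (4225 + -3825) / 25 = 16
R = √16 = 4  ⇒  r_B = 4 − 3 = 1

rB=1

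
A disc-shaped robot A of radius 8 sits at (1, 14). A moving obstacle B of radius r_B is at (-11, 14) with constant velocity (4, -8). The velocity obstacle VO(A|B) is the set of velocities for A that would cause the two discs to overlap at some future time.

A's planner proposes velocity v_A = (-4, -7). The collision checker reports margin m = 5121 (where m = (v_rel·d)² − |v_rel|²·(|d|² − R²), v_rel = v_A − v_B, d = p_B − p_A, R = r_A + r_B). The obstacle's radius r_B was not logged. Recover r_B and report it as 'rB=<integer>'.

m = 5121
d = (-12, 0);  v_rel = (-8, 1),  |v_rel|² = 65
v_rel×d = (-8)·(0) − (1)·(-12) = 12
since m = R²·65 − 12²:  R² = (144 + 5121) / 65 = 81
R = √81 = 9  ⇒  r_B = 9 − 8 = 1

rB=1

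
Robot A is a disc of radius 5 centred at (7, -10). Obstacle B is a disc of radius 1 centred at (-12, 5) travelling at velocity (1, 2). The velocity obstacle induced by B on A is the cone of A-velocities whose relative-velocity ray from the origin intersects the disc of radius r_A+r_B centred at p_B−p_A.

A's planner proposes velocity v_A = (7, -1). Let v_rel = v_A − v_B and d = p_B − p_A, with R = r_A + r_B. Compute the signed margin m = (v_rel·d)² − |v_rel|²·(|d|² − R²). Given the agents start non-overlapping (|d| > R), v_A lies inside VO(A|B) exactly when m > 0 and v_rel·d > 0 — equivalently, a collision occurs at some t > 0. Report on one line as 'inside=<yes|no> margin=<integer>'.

d = (-19, 15),  |d|² = 586;  R = 5+1 = 6,  c = 586−6² = 550
v_rel = (6, -3),  |v_rel|² = 45;  v_rel·d = (6)·(-19) + (-3)·(15) = -159
45·t² + 318·t + 550 = 0  ⇒  m = (-159)² − 45·550 = 531
m = 531 > 0,  v_rel·d = -159 < 0  ⇒  outside

inside=no margin=531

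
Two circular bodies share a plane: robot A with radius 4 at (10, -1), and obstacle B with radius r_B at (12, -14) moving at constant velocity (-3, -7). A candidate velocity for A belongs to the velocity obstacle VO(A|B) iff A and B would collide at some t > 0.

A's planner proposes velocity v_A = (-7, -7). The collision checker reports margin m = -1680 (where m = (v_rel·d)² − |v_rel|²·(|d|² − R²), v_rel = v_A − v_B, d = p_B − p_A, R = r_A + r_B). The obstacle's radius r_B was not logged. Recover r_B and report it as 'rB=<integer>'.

m = -1680
d = (2, -13);  v_rel = (-4, 0),  |v_rel|² = 16
v_rel×d = (-4)·(-13) − (0)·(2) = 52
since m = R²·16 − 52²:  R² = (2704 + -1680) / 16 = 64
R = √64 = 8  ⇒  r_B = 8 − 4 = 4

rB=4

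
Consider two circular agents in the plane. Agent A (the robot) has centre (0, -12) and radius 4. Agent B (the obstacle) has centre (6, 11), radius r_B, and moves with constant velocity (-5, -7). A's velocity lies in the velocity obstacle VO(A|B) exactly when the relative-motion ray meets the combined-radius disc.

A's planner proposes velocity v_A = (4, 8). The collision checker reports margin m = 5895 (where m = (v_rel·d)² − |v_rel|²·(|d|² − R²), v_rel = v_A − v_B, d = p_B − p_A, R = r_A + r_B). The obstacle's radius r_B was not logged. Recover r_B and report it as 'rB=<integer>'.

m = 5895
d = (6, 23);  v_rel = (9, 15),  |v_rel|² = 306
v_rel×d = (9)·(23) − (15)·(6) = 117
since m = R²·306 − 117²:  R² = (13689 + 5895) / 306 = 64
R = √64 = 8  ⇒  r_B = 8 − 4 = 4

rB=4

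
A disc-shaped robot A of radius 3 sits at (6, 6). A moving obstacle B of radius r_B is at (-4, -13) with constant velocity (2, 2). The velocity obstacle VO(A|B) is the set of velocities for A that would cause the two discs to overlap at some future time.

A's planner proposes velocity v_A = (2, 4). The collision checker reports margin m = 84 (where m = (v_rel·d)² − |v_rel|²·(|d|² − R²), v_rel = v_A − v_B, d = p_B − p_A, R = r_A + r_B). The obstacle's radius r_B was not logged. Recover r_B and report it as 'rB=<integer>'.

m = 84
d = (-10, -19);  v_rel = (0, 2),  |v_rel|² = 4
v_rel×d = (0)·(-19) − (2)·(-10) = 20
since m = R²·4 − 20²:  R² = (400 + 84) / 4 = 121
R = √121 = 11  ⇒  r_B = 11 − 3 = 8

rB=8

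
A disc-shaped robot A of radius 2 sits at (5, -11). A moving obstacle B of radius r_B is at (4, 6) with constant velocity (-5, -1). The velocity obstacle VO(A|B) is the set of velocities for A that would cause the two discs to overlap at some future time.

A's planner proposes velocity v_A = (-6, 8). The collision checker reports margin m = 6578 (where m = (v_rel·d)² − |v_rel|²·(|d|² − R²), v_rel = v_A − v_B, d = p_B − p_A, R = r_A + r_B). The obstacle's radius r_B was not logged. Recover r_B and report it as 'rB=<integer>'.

m = 6578
d = (-1, 17);  v_rel = (-1, 9),  |v_rel|² = 82
v_rel×d = (-1)·(17) − (9)·(-1) = -8
since m = R²·82 − (-8)²:  R² = (64 + 6578) / 82 = 81
R = √81 = 9  ⇒  r_B = 9 − 2 = 7

rB=7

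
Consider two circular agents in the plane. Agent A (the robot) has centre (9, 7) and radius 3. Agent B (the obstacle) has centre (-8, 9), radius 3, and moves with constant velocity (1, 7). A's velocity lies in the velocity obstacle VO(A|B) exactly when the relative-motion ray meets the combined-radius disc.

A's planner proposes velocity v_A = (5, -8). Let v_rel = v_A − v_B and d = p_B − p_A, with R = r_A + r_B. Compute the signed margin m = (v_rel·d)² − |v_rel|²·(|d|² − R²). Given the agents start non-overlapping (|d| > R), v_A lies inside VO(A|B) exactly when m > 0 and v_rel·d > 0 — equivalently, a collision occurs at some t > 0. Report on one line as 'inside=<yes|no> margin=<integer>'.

d = (-17, 2),  |d|² = 293;  R = 3+3 = 6,  c = 293−6² = 257
v_rel = (4, -15),  |v_rel|² = 241;  v_rel·d = (4)·(-17) + (-15)·(2) = -98
241·t² + 196·t + 257 = 0  ⇒  m = (-98)² − 241·257 = -52333
m = -52333 < 0,  v_rel·d = -98 < 0  ⇒  outside

inside=no margin=-52333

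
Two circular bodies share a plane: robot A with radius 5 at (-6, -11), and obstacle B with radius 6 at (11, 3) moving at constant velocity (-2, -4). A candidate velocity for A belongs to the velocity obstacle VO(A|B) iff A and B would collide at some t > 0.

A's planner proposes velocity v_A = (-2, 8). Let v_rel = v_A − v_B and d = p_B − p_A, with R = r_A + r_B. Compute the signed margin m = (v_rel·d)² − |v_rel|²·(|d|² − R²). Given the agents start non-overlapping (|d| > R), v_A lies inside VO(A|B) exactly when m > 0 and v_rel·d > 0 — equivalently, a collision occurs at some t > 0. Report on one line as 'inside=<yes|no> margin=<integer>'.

d = (17, 14),  |d|² = 485;  R = 5+6 = 11,  c = 485−11² = 364
v_rel = (0, 12),  |v_rel|² = 144;  v_rel·d = (0)·(17) + (12)·(14) = 168
144·t² − 336·t + 364 = 0  ⇒  m = 168² − 144·364 = -24192
m = -24192 < 0,  v_rel·d = 168 > 0  ⇒  outside

inside=no margin=-24192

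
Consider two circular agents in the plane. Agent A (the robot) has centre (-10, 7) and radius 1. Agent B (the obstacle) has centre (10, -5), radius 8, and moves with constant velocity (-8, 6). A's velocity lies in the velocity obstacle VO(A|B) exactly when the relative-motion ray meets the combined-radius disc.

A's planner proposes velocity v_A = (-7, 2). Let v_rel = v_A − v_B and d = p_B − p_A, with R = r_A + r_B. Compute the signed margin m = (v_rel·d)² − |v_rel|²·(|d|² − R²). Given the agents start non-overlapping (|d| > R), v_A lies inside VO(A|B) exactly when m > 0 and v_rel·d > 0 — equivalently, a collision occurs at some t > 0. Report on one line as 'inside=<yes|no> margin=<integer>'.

d = (20, -12),  |d|² = 544;  R = 1+8 = 9,  c = 544−9² = 463
v_rel = (1, -4),  |v_rel|² = 17;  v_rel·d = (1)·(20) + (-4)·(-12) = 68
17·t² − 136·t + 463 = 0  ⇒  m = 68² − 17·463 = -3247
m = -3247 < 0,  v_rel·d = 68 > 0  ⇒  outside

inside=no margin=-3247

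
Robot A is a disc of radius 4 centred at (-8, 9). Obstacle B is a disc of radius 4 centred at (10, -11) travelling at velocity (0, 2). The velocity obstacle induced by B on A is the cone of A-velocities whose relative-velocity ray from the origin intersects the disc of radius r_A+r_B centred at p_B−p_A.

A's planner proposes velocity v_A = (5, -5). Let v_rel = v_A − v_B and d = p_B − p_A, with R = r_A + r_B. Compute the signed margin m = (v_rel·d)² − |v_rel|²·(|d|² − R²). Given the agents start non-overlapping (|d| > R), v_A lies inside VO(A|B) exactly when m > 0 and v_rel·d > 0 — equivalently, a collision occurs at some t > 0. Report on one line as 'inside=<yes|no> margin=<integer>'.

d = (18, -20),  |d|² = 724;  R = 4+4 = 8,  c = 724−8² = 660
v_rel = (5, -7),  |v_rel|² = 74;  v_rel·d = (5)·(18) + (-7)·(-20) = 230
74·t² − 460·t + 660 = 0  ⇒  m = 230² − 74·660 = 4060
m = 4060 > 0,  v_rel·d = 230 > 0  ⇒  inside

inside=yes margin=4060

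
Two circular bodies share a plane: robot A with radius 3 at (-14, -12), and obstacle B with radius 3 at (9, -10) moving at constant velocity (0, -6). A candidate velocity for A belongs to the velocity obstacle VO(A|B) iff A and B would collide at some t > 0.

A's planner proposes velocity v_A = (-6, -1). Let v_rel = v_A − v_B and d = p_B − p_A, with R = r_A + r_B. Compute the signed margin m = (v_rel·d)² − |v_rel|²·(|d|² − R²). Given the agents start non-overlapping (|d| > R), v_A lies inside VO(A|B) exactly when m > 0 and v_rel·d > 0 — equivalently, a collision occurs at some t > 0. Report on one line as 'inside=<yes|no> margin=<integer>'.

d = (23, 2),  |d|² = 533;  R = 3+3 = 6,  c = 533−6² = 497
v_rel = (-6, 5),  |v_rel|² = 61;  v_rel·d = (-6)·(23) + (5)·(2) = -128
61·t² + 256·t + 497 = 0  ⇒  m = (-128)² − 61·497 = -13933
m = -13933 < 0,  v_rel·d = -128 < 0  ⇒  outside

inside=no margin=-13933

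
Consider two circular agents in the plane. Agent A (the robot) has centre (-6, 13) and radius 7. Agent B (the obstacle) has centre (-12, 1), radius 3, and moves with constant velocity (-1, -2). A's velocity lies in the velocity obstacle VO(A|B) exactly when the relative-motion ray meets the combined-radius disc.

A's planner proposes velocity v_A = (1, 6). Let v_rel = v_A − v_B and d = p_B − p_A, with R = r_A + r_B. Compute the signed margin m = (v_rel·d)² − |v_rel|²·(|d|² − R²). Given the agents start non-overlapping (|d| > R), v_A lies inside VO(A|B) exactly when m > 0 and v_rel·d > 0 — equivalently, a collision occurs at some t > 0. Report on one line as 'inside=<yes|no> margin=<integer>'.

d = (-6, -12),  |d|² = 180;  R = 7+3 = 10,  c = 180−10² = 80
v_rel = (2, 8),  |v_rel|² = 68;  v_rel·d = (2)·(-6) + (8)·(-12) = -108
68·t² + 216·t + 80 = 0  ⇒  m = (-108)² − 68·80 = 6224
m = 6224 > 0,  v_rel·d = -108 < 0  ⇒  outside

inside=no margin=6224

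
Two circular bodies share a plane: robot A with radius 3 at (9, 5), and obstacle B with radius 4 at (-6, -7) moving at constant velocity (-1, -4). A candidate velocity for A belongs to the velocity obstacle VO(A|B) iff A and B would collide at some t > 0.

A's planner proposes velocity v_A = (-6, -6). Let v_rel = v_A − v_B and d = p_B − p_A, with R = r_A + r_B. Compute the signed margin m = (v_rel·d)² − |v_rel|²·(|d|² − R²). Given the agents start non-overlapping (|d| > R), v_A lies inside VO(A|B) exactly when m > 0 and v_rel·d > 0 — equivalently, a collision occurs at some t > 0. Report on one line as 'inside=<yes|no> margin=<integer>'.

d = (-15, -12),  |d|² = 369;  R = 3+4 = 7,  c = 369−7² = 320
v_rel = (-5, -2),  |v_rel|² = 29;  v_rel·d = (-5)·(-15) + (-2)·(-12) = 99
29·t² − 198·t + 320 = 0  ⇒  m = 99² − 29·320 = 521
m = 521 > 0,  v_rel·d = 99 > 0  ⇒  inside

inside=yes margin=521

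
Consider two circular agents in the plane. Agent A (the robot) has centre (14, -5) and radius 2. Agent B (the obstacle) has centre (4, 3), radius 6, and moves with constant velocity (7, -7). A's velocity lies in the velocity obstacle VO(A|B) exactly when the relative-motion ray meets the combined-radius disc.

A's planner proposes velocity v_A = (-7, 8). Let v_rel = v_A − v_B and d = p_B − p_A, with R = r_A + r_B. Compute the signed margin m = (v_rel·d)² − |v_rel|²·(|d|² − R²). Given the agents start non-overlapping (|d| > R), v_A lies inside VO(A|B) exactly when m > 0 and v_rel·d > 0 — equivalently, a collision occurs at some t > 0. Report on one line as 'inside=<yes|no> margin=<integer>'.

d = (-10, 8),  |d|² = 164;  R = 2+6 = 8,  c = 164−8² = 100
v_rel = (-14, 15),  |v_rel|² = 421;  v_rel·d = (-14)·(-10) + (15)·(8) = 260
421·t² − 520·t + 100 = 0  ⇒  m = 260² − 421·100 = 25500
m = 25500 > 0,  v_rel·d = 260 > 0  ⇒  inside

inside=yes margin=25500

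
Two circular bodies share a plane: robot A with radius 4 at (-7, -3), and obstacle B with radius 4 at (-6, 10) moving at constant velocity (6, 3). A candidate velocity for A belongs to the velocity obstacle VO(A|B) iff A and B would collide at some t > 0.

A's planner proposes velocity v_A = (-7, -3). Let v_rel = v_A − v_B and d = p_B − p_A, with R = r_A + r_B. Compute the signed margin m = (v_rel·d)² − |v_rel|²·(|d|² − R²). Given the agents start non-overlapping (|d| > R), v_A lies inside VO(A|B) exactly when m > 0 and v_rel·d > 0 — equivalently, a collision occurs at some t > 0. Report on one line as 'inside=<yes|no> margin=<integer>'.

d = (1, 13),  |d|² = 170;  R = 4+4 = 8,  c = 170−8² = 106
v_rel = (-13, -6),  |v_rel|² = 205;  v_rel·d = (-13)·(1) + (-6)·(13) = -91
205·t² + 182·t + 106 = 0  ⇒  m = (-91)² − 205·106 = -13449
m = -13449 < 0,  v_rel·d = -91 < 0  ⇒  outside

inside=no margin=-13449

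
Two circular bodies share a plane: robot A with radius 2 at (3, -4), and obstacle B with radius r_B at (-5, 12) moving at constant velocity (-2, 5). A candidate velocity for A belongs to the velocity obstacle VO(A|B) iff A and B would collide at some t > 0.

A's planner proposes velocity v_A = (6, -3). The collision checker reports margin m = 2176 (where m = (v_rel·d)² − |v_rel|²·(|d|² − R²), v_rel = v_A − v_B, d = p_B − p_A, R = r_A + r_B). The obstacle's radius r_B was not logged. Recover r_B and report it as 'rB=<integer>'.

m = 2176
d = (-8, 16);  v_rel = (8, -8),  |v_rel|² = 128
v_rel×d = (8)·(16) − (-8)·(-8) = 64
since m = R²·128 − 64²:  R² = (4096 + 2176) / 128 = 49
R = √49 = 7  ⇒  r_B = 7 − 2 = 5

rB=5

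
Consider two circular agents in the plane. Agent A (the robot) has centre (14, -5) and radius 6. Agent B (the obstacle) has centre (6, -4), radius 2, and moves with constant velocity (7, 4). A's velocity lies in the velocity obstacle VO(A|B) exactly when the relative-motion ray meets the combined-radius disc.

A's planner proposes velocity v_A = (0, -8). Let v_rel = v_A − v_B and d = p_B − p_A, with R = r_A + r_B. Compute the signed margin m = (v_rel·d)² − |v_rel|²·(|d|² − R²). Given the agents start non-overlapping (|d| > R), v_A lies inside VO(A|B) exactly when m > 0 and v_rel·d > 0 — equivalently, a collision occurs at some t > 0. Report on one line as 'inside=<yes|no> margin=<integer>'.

d = (-8, 1),  |d|² = 65;  R = 6+2 = 8,  c = 65−8² = 1
v_rel = (-7, -12),  |v_rel|² = 193;  v_rel·d = (-7)·(-8) + (-12)·(1) = 44
193·t² − 88·t + 1 = 0  ⇒  m = 44² − 193·1 = 1743
m = 1743 > 0,  v_rel·d = 44 > 0  ⇒  inside

inside=yes margin=1743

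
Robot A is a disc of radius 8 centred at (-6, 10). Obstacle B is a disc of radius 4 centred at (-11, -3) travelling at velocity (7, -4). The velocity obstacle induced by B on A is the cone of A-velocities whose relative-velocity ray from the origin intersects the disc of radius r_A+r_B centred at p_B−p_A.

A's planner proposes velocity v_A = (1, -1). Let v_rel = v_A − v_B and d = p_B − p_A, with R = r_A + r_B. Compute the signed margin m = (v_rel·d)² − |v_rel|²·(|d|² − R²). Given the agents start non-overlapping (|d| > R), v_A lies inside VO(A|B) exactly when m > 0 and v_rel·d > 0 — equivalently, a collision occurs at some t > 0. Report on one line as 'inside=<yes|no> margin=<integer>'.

d = (-5, -13),  |d|² = 194;  R = 8+4 = 12,  c = 194−12² = 50
v_rel = (-6, 3),  |v_rel|² = 45;  v_rel·d = (-6)·(-5) + (3)·(-13) = -9
45·t² + 18·t + 50 = 0  ⇒  m = (-9)² − 45·50 = -2169
m = -2169 < 0,  v_rel·d = -9 < 0  ⇒  outside

inside=no margin=-2169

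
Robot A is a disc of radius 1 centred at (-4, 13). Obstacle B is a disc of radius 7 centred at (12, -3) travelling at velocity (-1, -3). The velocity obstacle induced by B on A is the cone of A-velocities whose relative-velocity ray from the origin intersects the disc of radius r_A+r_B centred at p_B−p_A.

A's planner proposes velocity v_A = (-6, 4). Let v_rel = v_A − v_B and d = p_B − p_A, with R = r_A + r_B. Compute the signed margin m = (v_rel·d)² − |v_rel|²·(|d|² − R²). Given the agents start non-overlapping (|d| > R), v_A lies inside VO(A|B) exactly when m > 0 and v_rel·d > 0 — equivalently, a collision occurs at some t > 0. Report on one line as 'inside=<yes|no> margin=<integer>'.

d = (16, -16),  |d|² = 512;  R = 1+7 = 8,  c = 512−8² = 448
v_rel = (-5, 7),  |v_rel|² = 74;  v_rel·d = (-5)·(16) + (7)·(-16) = -192
74·t² + 384·t + 448 = 0  ⇒  m = (-192)² − 74·448 = 3712
m = 3712 > 0,  v_rel·d = -192 < 0  ⇒  outside

inside=no margin=3712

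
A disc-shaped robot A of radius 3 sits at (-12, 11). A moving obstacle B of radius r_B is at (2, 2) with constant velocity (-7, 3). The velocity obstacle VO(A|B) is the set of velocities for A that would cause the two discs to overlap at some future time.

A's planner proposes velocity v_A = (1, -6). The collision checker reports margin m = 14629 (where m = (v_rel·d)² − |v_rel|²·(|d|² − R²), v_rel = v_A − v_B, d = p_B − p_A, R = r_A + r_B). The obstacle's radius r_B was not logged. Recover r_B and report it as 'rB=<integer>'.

m = 14629
d = (14, -9);  v_rel = (8, -9),  |v_rel|² = 145
v_rel×d = (8)·(-9) − (-9)·(14) = 54
since m = R²·145 − 54²:  R² = (2916 + 14629) / 145 = 121
R = √121 = 11  ⇒  r_B = 11 − 3 = 8

rB=8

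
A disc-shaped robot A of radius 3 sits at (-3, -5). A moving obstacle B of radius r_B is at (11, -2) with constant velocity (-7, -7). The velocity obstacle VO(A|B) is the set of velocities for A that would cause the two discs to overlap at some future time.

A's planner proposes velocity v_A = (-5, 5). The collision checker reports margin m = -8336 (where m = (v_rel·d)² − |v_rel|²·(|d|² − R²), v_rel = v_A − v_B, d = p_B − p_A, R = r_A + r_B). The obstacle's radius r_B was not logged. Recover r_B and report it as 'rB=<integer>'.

m = -8336
d = (14, 3);  v_rel = (2, 12),  |v_rel|² = 148
v_rel×d = (2)·(3) − (12)·(14) = -162
since m = R²·148 − (-162)²:  R² = (26244 + -8336) / 148 = 121
R = √121 = 11  ⇒  r_B = 11 − 3 = 8

rB=8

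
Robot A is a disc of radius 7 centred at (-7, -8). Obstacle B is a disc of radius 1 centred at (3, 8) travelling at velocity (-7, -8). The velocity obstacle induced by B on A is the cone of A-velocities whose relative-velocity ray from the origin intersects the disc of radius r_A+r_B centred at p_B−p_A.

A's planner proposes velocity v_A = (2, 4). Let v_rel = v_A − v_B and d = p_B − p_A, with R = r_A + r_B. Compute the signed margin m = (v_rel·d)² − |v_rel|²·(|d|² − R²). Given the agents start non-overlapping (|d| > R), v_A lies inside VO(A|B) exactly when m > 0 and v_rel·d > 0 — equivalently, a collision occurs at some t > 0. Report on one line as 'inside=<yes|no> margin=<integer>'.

d = (10, 16),  |d|² = 356;  R = 7+1 = 8,  c = 356−8² = 292
v_rel = (9, 12),  |v_rel|² = 225;  v_rel·d = (9)·(10) + (12)·(16) = 282
225·t² − 564·t + 292 = 0  ⇒  m = 282² − 225·292 = 13824
m = 13824 > 0,  v_rel·d = 282 > 0  ⇒  inside

inside=yes margin=13824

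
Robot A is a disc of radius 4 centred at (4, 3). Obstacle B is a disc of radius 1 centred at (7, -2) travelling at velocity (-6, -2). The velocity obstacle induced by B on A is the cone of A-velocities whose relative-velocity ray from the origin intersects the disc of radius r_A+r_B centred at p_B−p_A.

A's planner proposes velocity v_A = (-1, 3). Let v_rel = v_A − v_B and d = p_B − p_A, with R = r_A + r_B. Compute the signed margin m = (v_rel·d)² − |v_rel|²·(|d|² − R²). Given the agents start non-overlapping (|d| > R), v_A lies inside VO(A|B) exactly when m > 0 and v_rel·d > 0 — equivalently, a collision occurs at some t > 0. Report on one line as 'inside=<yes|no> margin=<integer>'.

d = (3, -5),  |d|² = 34;  R = 4+1 = 5,  c = 34−5² = 9
v_rel = (5, 5),  |v_rel|² = 50;  v_rel·d = (5)·(3) + (5)·(-5) = -10
50·t² + 20·t + 9 = 0  ⇒  m = (-10)² − 50·9 = -350
m = -350 < 0,  v_rel·d = -10 < 0  ⇒  outside

inside=no margin=-350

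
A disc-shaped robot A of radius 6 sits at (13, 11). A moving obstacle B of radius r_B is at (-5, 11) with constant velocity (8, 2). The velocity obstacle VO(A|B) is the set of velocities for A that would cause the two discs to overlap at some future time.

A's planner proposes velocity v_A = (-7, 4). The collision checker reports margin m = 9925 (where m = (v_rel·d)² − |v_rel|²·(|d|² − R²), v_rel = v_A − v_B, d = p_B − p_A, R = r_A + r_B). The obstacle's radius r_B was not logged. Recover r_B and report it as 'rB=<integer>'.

m = 9925
d = (-18, 0);  v_rel = (-15, 2),  |v_rel|² = 229
v_rel×d = (-15)·(0) − (2)·(-18) = 36
since m = R²·229 − 36²:  R² = (1296 + 9925) / 229 = 49
R = √49 = 7  ⇒  r_B = 7 − 6 = 1

rB=1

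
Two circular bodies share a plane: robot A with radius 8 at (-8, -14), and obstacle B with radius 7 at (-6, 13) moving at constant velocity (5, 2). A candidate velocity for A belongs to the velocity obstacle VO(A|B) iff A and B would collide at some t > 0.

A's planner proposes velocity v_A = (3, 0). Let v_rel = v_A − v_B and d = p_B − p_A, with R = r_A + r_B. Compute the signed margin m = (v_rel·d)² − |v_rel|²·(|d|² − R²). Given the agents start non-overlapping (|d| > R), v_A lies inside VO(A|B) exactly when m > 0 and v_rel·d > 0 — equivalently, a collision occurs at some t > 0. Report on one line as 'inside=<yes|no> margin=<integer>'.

d = (2, 27),  |d|² = 733;  R = 8+7 = 15,  c = 733−15² = 508
v_rel = (-2, -2),  |v_rel|² = 8;  v_rel·d = (-2)·(2) + (-2)·(27) = -58
8·t² + 116·t + 508 = 0  ⇒  m = (-58)² − 8·508 = -700
m = -700 < 0,  v_rel·d = -58 < 0  ⇒  outside

inside=no margin=-700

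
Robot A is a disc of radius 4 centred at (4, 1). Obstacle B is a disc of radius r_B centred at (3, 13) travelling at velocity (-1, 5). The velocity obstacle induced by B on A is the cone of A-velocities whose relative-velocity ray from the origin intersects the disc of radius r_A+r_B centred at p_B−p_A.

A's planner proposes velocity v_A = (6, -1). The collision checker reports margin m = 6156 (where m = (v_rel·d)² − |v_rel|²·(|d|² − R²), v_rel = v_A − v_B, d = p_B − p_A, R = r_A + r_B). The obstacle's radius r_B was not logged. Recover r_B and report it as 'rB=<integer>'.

m = 6156
d = (-1, 12);  v_rel = (7, -6),  |v_rel|² = 85
v_rel×d = (7)·(12) − (-6)·(-1) = 78
since m = R²·85 − 78²:  R² = (6084 + 6156) / 85 = 144
R = √144 = 12  ⇒  r_B = 12 − 4 = 8

rB=8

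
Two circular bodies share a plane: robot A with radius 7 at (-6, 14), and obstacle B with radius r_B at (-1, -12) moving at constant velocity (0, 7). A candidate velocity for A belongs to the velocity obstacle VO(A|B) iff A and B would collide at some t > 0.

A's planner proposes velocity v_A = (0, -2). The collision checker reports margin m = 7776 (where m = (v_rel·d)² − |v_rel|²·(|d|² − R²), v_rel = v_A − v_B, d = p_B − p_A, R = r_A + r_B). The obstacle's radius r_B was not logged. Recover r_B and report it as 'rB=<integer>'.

m = 7776
d = (5, -26);  v_rel = (0, -9),  |v_rel|² = 81
v_rel×d = (0)·(-26) − (-9)·(5) = 45
since m = R²·81 − 45²:  R² = (2025 + 7776) / 81 = 121
R = √121 = 11  ⇒  r_B = 11 − 7 = 4

rB=4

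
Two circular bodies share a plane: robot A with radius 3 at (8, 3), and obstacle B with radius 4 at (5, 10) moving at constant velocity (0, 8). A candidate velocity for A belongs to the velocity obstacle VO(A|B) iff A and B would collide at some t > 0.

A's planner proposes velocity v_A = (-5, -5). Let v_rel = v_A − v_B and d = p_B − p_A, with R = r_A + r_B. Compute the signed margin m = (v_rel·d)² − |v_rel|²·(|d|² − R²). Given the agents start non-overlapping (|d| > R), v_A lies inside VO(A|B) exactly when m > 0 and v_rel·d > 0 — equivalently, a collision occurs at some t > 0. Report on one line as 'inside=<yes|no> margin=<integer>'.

d = (-3, 7),  |d|² = 58;  R = 3+4 = 7,  c = 58−7² = 9
v_rel = (-5, -13),  |v_rel|² = 194;  v_rel·d = (-5)·(-3) + (-13)·(7) = -76
194·t² + 152·t + 9 = 0  ⇒  m = (-76)² − 194·9 = 4030
m = 4030 > 0,  v_rel·d = -76 < 0  ⇒  outside

inside=no margin=4030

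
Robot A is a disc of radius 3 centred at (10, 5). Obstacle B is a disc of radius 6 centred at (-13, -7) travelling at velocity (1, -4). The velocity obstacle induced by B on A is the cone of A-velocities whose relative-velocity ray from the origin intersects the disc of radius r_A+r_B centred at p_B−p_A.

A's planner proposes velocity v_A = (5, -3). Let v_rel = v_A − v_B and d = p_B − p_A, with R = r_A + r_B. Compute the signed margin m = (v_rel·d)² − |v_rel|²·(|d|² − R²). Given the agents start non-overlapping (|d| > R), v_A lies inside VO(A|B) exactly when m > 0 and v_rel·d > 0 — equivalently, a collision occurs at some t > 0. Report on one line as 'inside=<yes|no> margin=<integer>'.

d = (-23, -12),  |d|² = 673;  R = 3+6 = 9,  c = 673−9² = 592
v_rel = (4, 1),  |v_rel|² = 17;  v_rel·d = (4)·(-23) + (1)·(-12) = -104
17·t² + 208·t + 592 = 0  ⇒  m = (-104)² − 17·592 = 752
m = 752 > 0,  v_rel·d = -104 < 0  ⇒  outside

inside=no margin=752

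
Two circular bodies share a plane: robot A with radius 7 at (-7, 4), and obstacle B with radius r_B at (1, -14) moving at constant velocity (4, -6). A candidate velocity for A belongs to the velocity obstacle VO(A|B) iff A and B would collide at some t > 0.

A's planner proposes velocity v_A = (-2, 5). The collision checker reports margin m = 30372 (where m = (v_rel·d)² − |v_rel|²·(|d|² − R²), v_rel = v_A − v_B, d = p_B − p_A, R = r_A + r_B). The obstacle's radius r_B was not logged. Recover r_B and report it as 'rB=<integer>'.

m = 30372
d = (8, -18);  v_rel = (-6, 11),  |v_rel|² = 157
v_rel×d = (-6)·(-18) − (11)·(8) = 20
since m = R²·157 − 20²:  R² = (400 + 30372) / 157 = 196
R = √196 = 14  ⇒  r_B = 14 − 7 = 7

rB=7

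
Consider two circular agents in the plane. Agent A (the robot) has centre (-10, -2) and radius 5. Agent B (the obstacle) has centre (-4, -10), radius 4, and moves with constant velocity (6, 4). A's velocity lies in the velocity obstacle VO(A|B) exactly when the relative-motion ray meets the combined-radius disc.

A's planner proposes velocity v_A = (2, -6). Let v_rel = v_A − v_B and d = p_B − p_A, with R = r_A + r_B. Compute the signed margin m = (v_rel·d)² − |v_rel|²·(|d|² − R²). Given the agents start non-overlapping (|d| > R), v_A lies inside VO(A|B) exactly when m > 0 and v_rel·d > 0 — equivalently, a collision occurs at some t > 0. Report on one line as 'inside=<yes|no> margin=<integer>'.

d = (6, -8),  |d|² = 100;  R = 5+4 = 9,  c = 100−9² = 19
v_rel = (-4, -10),  |v_rel|² = 116;  v_rel·d = (-4)·(6) + (-10)·(-8) = 56
116·t² − 112·t + 19 = 0  ⇒  m = 56² − 116·19 = 932
m = 932 > 0,  v_rel·d = 56 > 0  ⇒  inside

inside=yes margin=932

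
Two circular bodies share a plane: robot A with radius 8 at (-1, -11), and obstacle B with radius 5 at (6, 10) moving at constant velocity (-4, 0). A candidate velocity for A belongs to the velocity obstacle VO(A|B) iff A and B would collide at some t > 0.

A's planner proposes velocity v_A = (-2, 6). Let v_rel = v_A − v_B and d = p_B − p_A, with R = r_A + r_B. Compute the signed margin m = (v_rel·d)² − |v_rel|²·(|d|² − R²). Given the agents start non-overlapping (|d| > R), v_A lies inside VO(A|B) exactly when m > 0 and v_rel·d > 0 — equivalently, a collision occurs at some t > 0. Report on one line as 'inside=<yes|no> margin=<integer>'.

d = (7, 21),  |d|² = 490;  R = 8+5 = 13,  c = 490−13² = 321
v_rel = (2, 6),  |v_rel|² = 40;  v_rel·d = (2)·(7) + (6)·(21) = 140
40·t² − 280·t + 321 = 0  ⇒  m = 140² − 40·321 = 6760
m = 6760 > 0,  v_rel·d = 140 > 0  ⇒  inside

inside=yes margin=6760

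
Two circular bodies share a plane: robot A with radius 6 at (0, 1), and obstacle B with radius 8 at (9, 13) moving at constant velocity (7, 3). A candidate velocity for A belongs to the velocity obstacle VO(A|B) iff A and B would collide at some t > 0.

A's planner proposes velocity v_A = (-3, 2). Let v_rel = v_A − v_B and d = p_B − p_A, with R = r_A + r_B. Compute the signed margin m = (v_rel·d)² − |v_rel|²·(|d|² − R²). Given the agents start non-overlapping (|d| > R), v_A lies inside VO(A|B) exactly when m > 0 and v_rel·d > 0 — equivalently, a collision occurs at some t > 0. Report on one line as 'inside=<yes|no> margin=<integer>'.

d = (9, 12),  |d|² = 225;  R = 6+8 = 14,  c = 225−14² = 29
v_rel = (-10, -1),  |v_rel|² = 101;  v_rel·d = (-10)·(9) + (-1)·(12) = -102
101·t² + 204·t + 29 = 0  ⇒  m = (-102)² − 101·29 = 7475
m = 7475 > 0,  v_rel·d = -102 < 0  ⇒  outside

inside=no margin=7475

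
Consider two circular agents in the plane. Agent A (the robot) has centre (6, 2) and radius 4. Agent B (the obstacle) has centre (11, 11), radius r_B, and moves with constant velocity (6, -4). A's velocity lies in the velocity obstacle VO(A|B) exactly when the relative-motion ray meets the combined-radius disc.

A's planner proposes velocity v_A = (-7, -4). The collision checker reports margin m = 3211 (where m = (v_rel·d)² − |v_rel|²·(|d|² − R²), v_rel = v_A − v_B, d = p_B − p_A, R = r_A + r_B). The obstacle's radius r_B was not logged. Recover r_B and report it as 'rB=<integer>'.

m = 3211
d = (5, 9);  v_rel = (-13, 0),  |v_rel|² = 169
v_rel×d = (-13)·(9) − (0)·(5) = -117
since m = R²·169 − (-117)²:  R² = (13689 + 3211) / 169 = 100
R = √100 = 10  ⇒  r_B = 10 − 4 = 6

rB=6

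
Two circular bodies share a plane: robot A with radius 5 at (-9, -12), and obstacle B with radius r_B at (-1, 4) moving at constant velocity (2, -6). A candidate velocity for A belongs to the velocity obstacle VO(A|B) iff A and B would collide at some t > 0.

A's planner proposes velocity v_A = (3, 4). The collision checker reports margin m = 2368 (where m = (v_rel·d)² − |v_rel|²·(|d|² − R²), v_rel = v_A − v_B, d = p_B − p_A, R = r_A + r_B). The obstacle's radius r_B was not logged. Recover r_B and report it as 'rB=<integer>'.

m = 2368
d = (8, 16);  v_rel = (1, 10),  |v_rel|² = 101
v_rel×d = (1)·(16) − (10)·(8) = -64
since m = R²·101 − (-64)²:  R² = (4096 + 2368) / 101 = 64
R = √64 = 8  ⇒  r_B = 8 − 5 = 3

rB=3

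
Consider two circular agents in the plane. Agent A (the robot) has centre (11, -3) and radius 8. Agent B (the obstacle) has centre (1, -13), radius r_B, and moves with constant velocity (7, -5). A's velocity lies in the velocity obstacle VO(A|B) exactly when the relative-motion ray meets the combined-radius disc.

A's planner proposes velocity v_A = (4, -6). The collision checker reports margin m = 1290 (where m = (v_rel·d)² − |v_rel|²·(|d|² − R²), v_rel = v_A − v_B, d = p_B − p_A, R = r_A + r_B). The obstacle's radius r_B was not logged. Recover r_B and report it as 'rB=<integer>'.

m = 1290
d = (-10, -10);  v_rel = (-3, -1),  |v_rel|² = 10
v_rel×d = (-3)·(-10) − (-1)·(-10) = 20
since m = R²·10 − 20²:  R² = (400 + 1290) / 10 = 169
R = √169 = 13  ⇒  r_B = 13 − 8 = 5

rB=5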